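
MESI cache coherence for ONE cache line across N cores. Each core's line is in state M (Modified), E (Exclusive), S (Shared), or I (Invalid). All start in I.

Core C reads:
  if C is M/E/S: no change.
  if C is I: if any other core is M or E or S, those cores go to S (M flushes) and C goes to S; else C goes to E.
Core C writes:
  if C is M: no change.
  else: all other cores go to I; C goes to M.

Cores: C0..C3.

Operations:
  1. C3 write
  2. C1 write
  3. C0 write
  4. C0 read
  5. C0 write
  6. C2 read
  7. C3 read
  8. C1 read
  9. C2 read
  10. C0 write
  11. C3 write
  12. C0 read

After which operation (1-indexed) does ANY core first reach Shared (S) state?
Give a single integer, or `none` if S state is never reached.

Answer: 6

Derivation:
Op 1: C3 write [C3 write: invalidate none -> C3=M] -> [I,I,I,M]
Op 2: C1 write [C1 write: invalidate ['C3=M'] -> C1=M] -> [I,M,I,I]
Op 3: C0 write [C0 write: invalidate ['C1=M'] -> C0=M] -> [M,I,I,I]
Op 4: C0 read [C0 read: already in M, no change] -> [M,I,I,I]
Op 5: C0 write [C0 write: already M (modified), no change] -> [M,I,I,I]
Op 6: C2 read [C2 read from I: others=['C0=M'] -> C2=S, others downsized to S] -> [S,I,S,I]
  -> First S state at op 6; remaining ops need not be traced.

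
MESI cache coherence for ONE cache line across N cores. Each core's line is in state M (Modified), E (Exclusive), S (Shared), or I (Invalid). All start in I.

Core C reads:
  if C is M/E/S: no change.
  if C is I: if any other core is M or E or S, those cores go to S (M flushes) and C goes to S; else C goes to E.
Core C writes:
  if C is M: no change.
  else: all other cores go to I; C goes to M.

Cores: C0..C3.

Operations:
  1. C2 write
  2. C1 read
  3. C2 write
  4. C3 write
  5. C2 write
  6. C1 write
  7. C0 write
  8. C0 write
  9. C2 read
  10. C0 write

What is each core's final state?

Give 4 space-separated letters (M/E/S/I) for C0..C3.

Answer: M I I I

Derivation:
Op 1: C2 write [C2 write: invalidate none -> C2=M] -> [I,I,M,I]
Op 2: C1 read [C1 read from I: others=['C2=M'] -> C1=S, others downsized to S] -> [I,S,S,I]
Op 3: C2 write [C2 write: invalidate ['C1=S'] -> C2=M] -> [I,I,M,I]
Op 4: C3 write [C3 write: invalidate ['C2=M'] -> C3=M] -> [I,I,I,M]
Op 5: C2 write [C2 write: invalidate ['C3=M'] -> C2=M] -> [I,I,M,I]
Op 6: C1 write [C1 write: invalidate ['C2=M'] -> C1=M] -> [I,M,I,I]
Op 7: C0 write [C0 write: invalidate ['C1=M'] -> C0=M] -> [M,I,I,I]
Op 8: C0 write [C0 write: already M (modified), no change] -> [M,I,I,I]
Op 9: C2 read [C2 read from I: others=['C0=M'] -> C2=S, others downsized to S] -> [S,I,S,I]
Op 10: C0 write [C0 write: invalidate ['C2=S'] -> C0=M] -> [M,I,I,I]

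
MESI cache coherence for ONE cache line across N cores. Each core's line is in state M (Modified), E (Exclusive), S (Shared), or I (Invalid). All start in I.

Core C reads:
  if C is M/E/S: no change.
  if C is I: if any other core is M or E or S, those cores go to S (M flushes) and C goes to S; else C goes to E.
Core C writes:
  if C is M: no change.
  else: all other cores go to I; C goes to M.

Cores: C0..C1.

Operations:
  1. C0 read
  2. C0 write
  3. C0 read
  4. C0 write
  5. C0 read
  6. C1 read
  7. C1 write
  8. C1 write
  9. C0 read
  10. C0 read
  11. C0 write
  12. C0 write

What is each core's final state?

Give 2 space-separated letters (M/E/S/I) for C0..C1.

Op 1: C0 read [C0 read from I: no other sharers -> C0=E (exclusive)] -> [E,I]
Op 2: C0 write [C0 write: invalidate none -> C0=M] -> [M,I]
Op 3: C0 read [C0 read: already in M, no change] -> [M,I]
Op 4: C0 write [C0 write: already M (modified), no change] -> [M,I]
Op 5: C0 read [C0 read: already in M, no change] -> [M,I]
Op 6: C1 read [C1 read from I: others=['C0=M'] -> C1=S, others downsized to S] -> [S,S]
Op 7: C1 write [C1 write: invalidate ['C0=S'] -> C1=M] -> [I,M]
Op 8: C1 write [C1 write: already M (modified), no change] -> [I,M]
Op 9: C0 read [C0 read from I: others=['C1=M'] -> C0=S, others downsized to S] -> [S,S]
Op 10: C0 read [C0 read: already in S, no change] -> [S,S]
Op 11: C0 write [C0 write: invalidate ['C1=S'] -> C0=M] -> [M,I]
Op 12: C0 write [C0 write: already M (modified), no change] -> [M,I]

Answer: M I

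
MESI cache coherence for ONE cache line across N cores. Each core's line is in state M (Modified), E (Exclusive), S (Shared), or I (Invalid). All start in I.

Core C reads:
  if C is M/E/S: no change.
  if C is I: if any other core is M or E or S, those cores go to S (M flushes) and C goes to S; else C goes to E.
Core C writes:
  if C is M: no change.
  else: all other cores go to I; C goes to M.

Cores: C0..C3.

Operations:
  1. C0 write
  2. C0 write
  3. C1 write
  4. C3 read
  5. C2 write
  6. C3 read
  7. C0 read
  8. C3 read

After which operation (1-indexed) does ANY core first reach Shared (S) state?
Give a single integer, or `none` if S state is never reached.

Answer: 4

Derivation:
Op 1: C0 write [C0 write: invalidate none -> C0=M] -> [M,I,I,I]
Op 2: C0 write [C0 write: already M (modified), no change] -> [M,I,I,I]
Op 3: C1 write [C1 write: invalidate ['C0=M'] -> C1=M] -> [I,M,I,I]
Op 4: C3 read [C3 read from I: others=['C1=M'] -> C3=S, others downsized to S] -> [I,S,I,S]
  -> First S state at op 4; remaining ops need not be traced.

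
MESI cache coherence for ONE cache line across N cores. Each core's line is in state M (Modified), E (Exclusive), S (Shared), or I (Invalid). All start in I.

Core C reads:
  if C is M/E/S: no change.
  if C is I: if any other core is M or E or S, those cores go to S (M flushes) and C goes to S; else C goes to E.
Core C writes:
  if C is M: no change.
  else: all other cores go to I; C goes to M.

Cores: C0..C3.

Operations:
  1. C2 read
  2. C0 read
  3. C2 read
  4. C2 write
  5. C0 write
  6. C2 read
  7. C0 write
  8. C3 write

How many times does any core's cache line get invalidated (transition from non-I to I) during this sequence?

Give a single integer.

Op 1: C2 read [C2 read from I: no other sharers -> C2=E (exclusive)] -> [I,I,E,I] (invalidations this op: 0; running total: 0)
Op 2: C0 read [C0 read from I: others=['C2=E'] -> C0=S, others downsized to S] -> [S,I,S,I] (invalidations this op: 0; running total: 0)
Op 3: C2 read [C2 read: already in S, no change] -> [S,I,S,I] (invalidations this op: 0; running total: 0)
Op 4: C2 write [C2 write: invalidate ['C0=S'] -> C2=M] -> [I,I,M,I] (invalidations this op: 1; running total: 1)
Op 5: C0 write [C0 write: invalidate ['C2=M'] -> C0=M] -> [M,I,I,I] (invalidations this op: 1; running total: 2)
Op 6: C2 read [C2 read from I: others=['C0=M'] -> C2=S, others downsized to S] -> [S,I,S,I] (invalidations this op: 0; running total: 2)
Op 7: C0 write [C0 write: invalidate ['C2=S'] -> C0=M] -> [M,I,I,I] (invalidations this op: 1; running total: 3)
Op 8: C3 write [C3 write: invalidate ['C0=M'] -> C3=M] -> [I,I,I,M] (invalidations this op: 1; running total: 4)

Answer: 4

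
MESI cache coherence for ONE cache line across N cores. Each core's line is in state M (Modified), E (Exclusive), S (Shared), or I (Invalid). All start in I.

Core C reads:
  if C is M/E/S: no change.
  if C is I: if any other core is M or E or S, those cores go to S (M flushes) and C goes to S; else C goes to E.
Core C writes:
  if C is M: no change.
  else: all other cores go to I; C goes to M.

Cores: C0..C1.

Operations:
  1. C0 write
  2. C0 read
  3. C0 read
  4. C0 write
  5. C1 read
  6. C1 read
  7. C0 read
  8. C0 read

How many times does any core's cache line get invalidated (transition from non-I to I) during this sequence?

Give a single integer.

Answer: 0

Derivation:
Op 1: C0 write [C0 write: invalidate none -> C0=M] -> [M,I] (invalidations this op: 0; running total: 0)
Op 2: C0 read [C0 read: already in M, no change] -> [M,I] (invalidations this op: 0; running total: 0)
Op 3: C0 read [C0 read: already in M, no change] -> [M,I] (invalidations this op: 0; running total: 0)
Op 4: C0 write [C0 write: already M (modified), no change] -> [M,I] (invalidations this op: 0; running total: 0)
Op 5: C1 read [C1 read from I: others=['C0=M'] -> C1=S, others downsized to S] -> [S,S] (invalidations this op: 0; running total: 0)
Op 6: C1 read [C1 read: already in S, no change] -> [S,S] (invalidations this op: 0; running total: 0)
Op 7: C0 read [C0 read: already in S, no change] -> [S,S] (invalidations this op: 0; running total: 0)
Op 8: C0 read [C0 read: already in S, no change] -> [S,S] (invalidations this op: 0; running total: 0)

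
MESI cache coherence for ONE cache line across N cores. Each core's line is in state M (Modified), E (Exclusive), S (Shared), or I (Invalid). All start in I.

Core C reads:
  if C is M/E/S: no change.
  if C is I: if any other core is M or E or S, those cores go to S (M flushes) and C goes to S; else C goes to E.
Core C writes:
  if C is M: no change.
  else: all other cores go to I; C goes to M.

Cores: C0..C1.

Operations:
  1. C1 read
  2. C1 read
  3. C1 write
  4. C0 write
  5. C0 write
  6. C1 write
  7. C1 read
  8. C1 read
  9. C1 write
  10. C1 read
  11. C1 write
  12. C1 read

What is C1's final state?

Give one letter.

Op 1: C1 read [C1 read from I: no other sharers -> C1=E (exclusive)] -> [I,E]
Op 2: C1 read [C1 read: already in E, no change] -> [I,E]
Op 3: C1 write [C1 write: invalidate none -> C1=M] -> [I,M]
Op 4: C0 write [C0 write: invalidate ['C1=M'] -> C0=M] -> [M,I]
Op 5: C0 write [C0 write: already M (modified), no change] -> [M,I]
Op 6: C1 write [C1 write: invalidate ['C0=M'] -> C1=M] -> [I,M]
Op 7: C1 read [C1 read: already in M, no change] -> [I,M]
Op 8: C1 read [C1 read: already in M, no change] -> [I,M]
Op 9: C1 write [C1 write: already M (modified), no change] -> [I,M]
Op 10: C1 read [C1 read: already in M, no change] -> [I,M]
Op 11: C1 write [C1 write: already M (modified), no change] -> [I,M]
Op 12: C1 read [C1 read: already in M, no change] -> [I,M]

Answer: M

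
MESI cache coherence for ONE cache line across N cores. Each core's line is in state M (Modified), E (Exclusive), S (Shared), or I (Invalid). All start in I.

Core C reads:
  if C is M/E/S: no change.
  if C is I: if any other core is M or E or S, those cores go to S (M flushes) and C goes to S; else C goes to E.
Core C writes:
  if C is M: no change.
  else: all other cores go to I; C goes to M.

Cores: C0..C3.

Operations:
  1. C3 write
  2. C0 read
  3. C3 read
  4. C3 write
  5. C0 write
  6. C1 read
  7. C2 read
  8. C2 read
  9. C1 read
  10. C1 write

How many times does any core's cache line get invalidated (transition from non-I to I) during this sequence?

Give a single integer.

Answer: 4

Derivation:
Op 1: C3 write [C3 write: invalidate none -> C3=M] -> [I,I,I,M] (invalidations this op: 0; running total: 0)
Op 2: C0 read [C0 read from I: others=['C3=M'] -> C0=S, others downsized to S] -> [S,I,I,S] (invalidations this op: 0; running total: 0)
Op 3: C3 read [C3 read: already in S, no change] -> [S,I,I,S] (invalidations this op: 0; running total: 0)
Op 4: C3 write [C3 write: invalidate ['C0=S'] -> C3=M] -> [I,I,I,M] (invalidations this op: 1; running total: 1)
Op 5: C0 write [C0 write: invalidate ['C3=M'] -> C0=M] -> [M,I,I,I] (invalidations this op: 1; running total: 2)
Op 6: C1 read [C1 read from I: others=['C0=M'] -> C1=S, others downsized to S] -> [S,S,I,I] (invalidations this op: 0; running total: 2)
Op 7: C2 read [C2 read from I: others=['C0=S', 'C1=S'] -> C2=S, others downsized to S] -> [S,S,S,I] (invalidations this op: 0; running total: 2)
Op 8: C2 read [C2 read: already in S, no change] -> [S,S,S,I] (invalidations this op: 0; running total: 2)
Op 9: C1 read [C1 read: already in S, no change] -> [S,S,S,I] (invalidations this op: 0; running total: 2)
Op 10: C1 write [C1 write: invalidate ['C0=S', 'C2=S'] -> C1=M] -> [I,M,I,I] (invalidations this op: 2; running total: 4)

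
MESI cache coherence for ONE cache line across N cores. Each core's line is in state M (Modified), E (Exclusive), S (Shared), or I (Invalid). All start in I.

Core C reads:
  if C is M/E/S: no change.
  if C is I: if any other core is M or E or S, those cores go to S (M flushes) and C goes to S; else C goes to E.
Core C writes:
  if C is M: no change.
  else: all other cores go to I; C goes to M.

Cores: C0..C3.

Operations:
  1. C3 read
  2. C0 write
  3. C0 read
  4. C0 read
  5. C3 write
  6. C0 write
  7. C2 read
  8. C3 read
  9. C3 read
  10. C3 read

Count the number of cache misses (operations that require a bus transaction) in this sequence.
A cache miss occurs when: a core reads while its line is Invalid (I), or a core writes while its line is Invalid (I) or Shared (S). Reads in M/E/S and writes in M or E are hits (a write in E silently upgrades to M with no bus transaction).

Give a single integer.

Answer: 6

Derivation:
Op 1: C3 read [C3 read from I: no other sharers -> C3=E (exclusive)] -> [I,I,I,E] [MISS #1: read from I]
Op 2: C0 write [C0 write: invalidate ['C3=E'] -> C0=M] -> [M,I,I,I] [MISS #2: write from I]
Op 3: C0 read [C0 read: already in M, no change] -> [M,I,I,I] [hit: read from M]
Op 4: C0 read [C0 read: already in M, no change] -> [M,I,I,I] [hit: read from M]
Op 5: C3 write [C3 write: invalidate ['C0=M'] -> C3=M] -> [I,I,I,M] [MISS #3: write from I]
Op 6: C0 write [C0 write: invalidate ['C3=M'] -> C0=M] -> [M,I,I,I] [MISS #4: write from I]
Op 7: C2 read [C2 read from I: others=['C0=M'] -> C2=S, others downsized to S] -> [S,I,S,I] [MISS #5: read from I]
Op 8: C3 read [C3 read from I: others=['C0=S', 'C2=S'] -> C3=S, others downsized to S] -> [S,I,S,S] [MISS #6: read from I]
Op 9: C3 read [C3 read: already in S, no change] -> [S,I,S,S] [hit: read from S]
Op 10: C3 read [C3 read: already in S, no change] -> [S,I,S,S] [hit: read from S]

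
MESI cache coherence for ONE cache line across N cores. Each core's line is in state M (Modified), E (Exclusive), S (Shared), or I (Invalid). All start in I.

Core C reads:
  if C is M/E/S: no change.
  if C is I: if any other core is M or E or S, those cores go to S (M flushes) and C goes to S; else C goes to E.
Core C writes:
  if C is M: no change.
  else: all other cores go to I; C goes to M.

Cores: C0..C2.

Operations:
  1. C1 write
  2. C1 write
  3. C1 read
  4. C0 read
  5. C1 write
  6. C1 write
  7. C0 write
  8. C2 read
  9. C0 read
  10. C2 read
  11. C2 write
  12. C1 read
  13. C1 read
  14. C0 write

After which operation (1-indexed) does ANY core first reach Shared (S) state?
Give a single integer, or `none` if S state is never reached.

Op 1: C1 write [C1 write: invalidate none -> C1=M] -> [I,M,I]
Op 2: C1 write [C1 write: already M (modified), no change] -> [I,M,I]
Op 3: C1 read [C1 read: already in M, no change] -> [I,M,I]
Op 4: C0 read [C0 read from I: others=['C1=M'] -> C0=S, others downsized to S] -> [S,S,I]
  -> First S state at op 4; remaining ops need not be traced.

Answer: 4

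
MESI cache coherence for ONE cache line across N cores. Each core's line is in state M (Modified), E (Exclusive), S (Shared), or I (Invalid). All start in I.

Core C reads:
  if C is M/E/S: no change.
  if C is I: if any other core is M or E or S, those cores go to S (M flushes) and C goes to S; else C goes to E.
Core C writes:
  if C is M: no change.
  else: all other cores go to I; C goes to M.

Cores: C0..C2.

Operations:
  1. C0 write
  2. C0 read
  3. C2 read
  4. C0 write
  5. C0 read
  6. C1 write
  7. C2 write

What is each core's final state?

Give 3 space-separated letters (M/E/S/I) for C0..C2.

Op 1: C0 write [C0 write: invalidate none -> C0=M] -> [M,I,I]
Op 2: C0 read [C0 read: already in M, no change] -> [M,I,I]
Op 3: C2 read [C2 read from I: others=['C0=M'] -> C2=S, others downsized to S] -> [S,I,S]
Op 4: C0 write [C0 write: invalidate ['C2=S'] -> C0=M] -> [M,I,I]
Op 5: C0 read [C0 read: already in M, no change] -> [M,I,I]
Op 6: C1 write [C1 write: invalidate ['C0=M'] -> C1=M] -> [I,M,I]
Op 7: C2 write [C2 write: invalidate ['C1=M'] -> C2=M] -> [I,I,M]

Answer: I I M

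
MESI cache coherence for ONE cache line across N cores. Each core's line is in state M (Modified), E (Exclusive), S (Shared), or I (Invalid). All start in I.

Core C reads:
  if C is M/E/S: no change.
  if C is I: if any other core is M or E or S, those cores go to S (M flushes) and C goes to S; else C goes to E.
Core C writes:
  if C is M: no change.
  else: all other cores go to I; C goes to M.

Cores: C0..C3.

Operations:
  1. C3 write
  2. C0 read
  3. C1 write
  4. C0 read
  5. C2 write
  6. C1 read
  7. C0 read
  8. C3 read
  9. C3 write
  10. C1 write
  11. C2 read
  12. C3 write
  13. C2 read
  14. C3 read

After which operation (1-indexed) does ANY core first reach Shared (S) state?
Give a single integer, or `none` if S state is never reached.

Answer: 2

Derivation:
Op 1: C3 write [C3 write: invalidate none -> C3=M] -> [I,I,I,M]
Op 2: C0 read [C0 read from I: others=['C3=M'] -> C0=S, others downsized to S] -> [S,I,I,S]
  -> First S state at op 2; remaining ops need not be traced.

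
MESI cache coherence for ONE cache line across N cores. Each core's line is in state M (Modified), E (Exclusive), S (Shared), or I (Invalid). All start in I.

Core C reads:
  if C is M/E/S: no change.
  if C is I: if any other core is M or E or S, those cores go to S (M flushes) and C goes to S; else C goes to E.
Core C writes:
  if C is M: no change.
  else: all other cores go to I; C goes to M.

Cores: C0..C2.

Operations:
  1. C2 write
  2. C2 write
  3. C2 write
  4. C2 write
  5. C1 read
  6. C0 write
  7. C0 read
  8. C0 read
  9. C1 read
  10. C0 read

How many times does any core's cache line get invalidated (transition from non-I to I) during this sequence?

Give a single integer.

Answer: 2

Derivation:
Op 1: C2 write [C2 write: invalidate none -> C2=M] -> [I,I,M] (invalidations this op: 0; running total: 0)
Op 2: C2 write [C2 write: already M (modified), no change] -> [I,I,M] (invalidations this op: 0; running total: 0)
Op 3: C2 write [C2 write: already M (modified), no change] -> [I,I,M] (invalidations this op: 0; running total: 0)
Op 4: C2 write [C2 write: already M (modified), no change] -> [I,I,M] (invalidations this op: 0; running total: 0)
Op 5: C1 read [C1 read from I: others=['C2=M'] -> C1=S, others downsized to S] -> [I,S,S] (invalidations this op: 0; running total: 0)
Op 6: C0 write [C0 write: invalidate ['C1=S', 'C2=S'] -> C0=M] -> [M,I,I] (invalidations this op: 2; running total: 2)
Op 7: C0 read [C0 read: already in M, no change] -> [M,I,I] (invalidations this op: 0; running total: 2)
Op 8: C0 read [C0 read: already in M, no change] -> [M,I,I] (invalidations this op: 0; running total: 2)
Op 9: C1 read [C1 read from I: others=['C0=M'] -> C1=S, others downsized to S] -> [S,S,I] (invalidations this op: 0; running total: 2)
Op 10: C0 read [C0 read: already in S, no change] -> [S,S,I] (invalidations this op: 0; running total: 2)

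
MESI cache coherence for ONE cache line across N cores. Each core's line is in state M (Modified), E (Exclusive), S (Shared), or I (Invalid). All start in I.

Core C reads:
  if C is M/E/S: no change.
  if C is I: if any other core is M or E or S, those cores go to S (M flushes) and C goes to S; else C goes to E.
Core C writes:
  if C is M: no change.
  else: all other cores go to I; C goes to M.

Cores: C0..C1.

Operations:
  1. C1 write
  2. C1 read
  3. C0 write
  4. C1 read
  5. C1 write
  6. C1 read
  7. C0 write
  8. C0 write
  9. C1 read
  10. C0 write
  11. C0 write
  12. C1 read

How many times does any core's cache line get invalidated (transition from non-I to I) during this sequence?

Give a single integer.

Answer: 4

Derivation:
Op 1: C1 write [C1 write: invalidate none -> C1=M] -> [I,M] (invalidations this op: 0; running total: 0)
Op 2: C1 read [C1 read: already in M, no change] -> [I,M] (invalidations this op: 0; running total: 0)
Op 3: C0 write [C0 write: invalidate ['C1=M'] -> C0=M] -> [M,I] (invalidations this op: 1; running total: 1)
Op 4: C1 read [C1 read from I: others=['C0=M'] -> C1=S, others downsized to S] -> [S,S] (invalidations this op: 0; running total: 1)
Op 5: C1 write [C1 write: invalidate ['C0=S'] -> C1=M] -> [I,M] (invalidations this op: 1; running total: 2)
Op 6: C1 read [C1 read: already in M, no change] -> [I,M] (invalidations this op: 0; running total: 2)
Op 7: C0 write [C0 write: invalidate ['C1=M'] -> C0=M] -> [M,I] (invalidations this op: 1; running total: 3)
Op 8: C0 write [C0 write: already M (modified), no change] -> [M,I] (invalidations this op: 0; running total: 3)
Op 9: C1 read [C1 read from I: others=['C0=M'] -> C1=S, others downsized to S] -> [S,S] (invalidations this op: 0; running total: 3)
Op 10: C0 write [C0 write: invalidate ['C1=S'] -> C0=M] -> [M,I] (invalidations this op: 1; running total: 4)
Op 11: C0 write [C0 write: already M (modified), no change] -> [M,I] (invalidations this op: 0; running total: 4)
Op 12: C1 read [C1 read from I: others=['C0=M'] -> C1=S, others downsized to S] -> [S,S] (invalidations this op: 0; running total: 4)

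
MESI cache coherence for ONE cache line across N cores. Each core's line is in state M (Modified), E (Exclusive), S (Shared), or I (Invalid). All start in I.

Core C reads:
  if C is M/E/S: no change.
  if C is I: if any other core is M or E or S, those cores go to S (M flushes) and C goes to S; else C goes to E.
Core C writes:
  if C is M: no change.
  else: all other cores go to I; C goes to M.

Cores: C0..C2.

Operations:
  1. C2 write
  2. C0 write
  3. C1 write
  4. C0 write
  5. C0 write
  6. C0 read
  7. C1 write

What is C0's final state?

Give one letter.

Op 1: C2 write [C2 write: invalidate none -> C2=M] -> [I,I,M]
Op 2: C0 write [C0 write: invalidate ['C2=M'] -> C0=M] -> [M,I,I]
Op 3: C1 write [C1 write: invalidate ['C0=M'] -> C1=M] -> [I,M,I]
Op 4: C0 write [C0 write: invalidate ['C1=M'] -> C0=M] -> [M,I,I]
Op 5: C0 write [C0 write: already M (modified), no change] -> [M,I,I]
Op 6: C0 read [C0 read: already in M, no change] -> [M,I,I]
Op 7: C1 write [C1 write: invalidate ['C0=M'] -> C1=M] -> [I,M,I]

Answer: I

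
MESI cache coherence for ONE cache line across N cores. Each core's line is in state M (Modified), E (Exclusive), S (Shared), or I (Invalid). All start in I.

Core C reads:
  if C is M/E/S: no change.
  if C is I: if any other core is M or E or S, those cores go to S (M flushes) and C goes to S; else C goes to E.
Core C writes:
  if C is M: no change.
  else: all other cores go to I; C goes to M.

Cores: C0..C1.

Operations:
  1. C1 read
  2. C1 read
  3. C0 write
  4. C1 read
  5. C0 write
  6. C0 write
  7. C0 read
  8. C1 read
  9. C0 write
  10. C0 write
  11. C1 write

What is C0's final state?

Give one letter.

Op 1: C1 read [C1 read from I: no other sharers -> C1=E (exclusive)] -> [I,E]
Op 2: C1 read [C1 read: already in E, no change] -> [I,E]
Op 3: C0 write [C0 write: invalidate ['C1=E'] -> C0=M] -> [M,I]
Op 4: C1 read [C1 read from I: others=['C0=M'] -> C1=S, others downsized to S] -> [S,S]
Op 5: C0 write [C0 write: invalidate ['C1=S'] -> C0=M] -> [M,I]
Op 6: C0 write [C0 write: already M (modified), no change] -> [M,I]
Op 7: C0 read [C0 read: already in M, no change] -> [M,I]
Op 8: C1 read [C1 read from I: others=['C0=M'] -> C1=S, others downsized to S] -> [S,S]
Op 9: C0 write [C0 write: invalidate ['C1=S'] -> C0=M] -> [M,I]
Op 10: C0 write [C0 write: already M (modified), no change] -> [M,I]
Op 11: C1 write [C1 write: invalidate ['C0=M'] -> C1=M] -> [I,M]

Answer: I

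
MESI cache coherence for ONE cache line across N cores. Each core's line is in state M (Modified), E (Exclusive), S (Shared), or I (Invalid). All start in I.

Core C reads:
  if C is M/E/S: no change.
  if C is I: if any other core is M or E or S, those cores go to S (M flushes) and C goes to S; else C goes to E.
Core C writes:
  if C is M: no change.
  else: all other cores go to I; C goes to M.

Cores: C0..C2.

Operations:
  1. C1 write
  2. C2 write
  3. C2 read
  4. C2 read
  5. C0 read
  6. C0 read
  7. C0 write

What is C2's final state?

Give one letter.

Answer: I

Derivation:
Op 1: C1 write [C1 write: invalidate none -> C1=M] -> [I,M,I]
Op 2: C2 write [C2 write: invalidate ['C1=M'] -> C2=M] -> [I,I,M]
Op 3: C2 read [C2 read: already in M, no change] -> [I,I,M]
Op 4: C2 read [C2 read: already in M, no change] -> [I,I,M]
Op 5: C0 read [C0 read from I: others=['C2=M'] -> C0=S, others downsized to S] -> [S,I,S]
Op 6: C0 read [C0 read: already in S, no change] -> [S,I,S]
Op 7: C0 write [C0 write: invalidate ['C2=S'] -> C0=M] -> [M,I,I]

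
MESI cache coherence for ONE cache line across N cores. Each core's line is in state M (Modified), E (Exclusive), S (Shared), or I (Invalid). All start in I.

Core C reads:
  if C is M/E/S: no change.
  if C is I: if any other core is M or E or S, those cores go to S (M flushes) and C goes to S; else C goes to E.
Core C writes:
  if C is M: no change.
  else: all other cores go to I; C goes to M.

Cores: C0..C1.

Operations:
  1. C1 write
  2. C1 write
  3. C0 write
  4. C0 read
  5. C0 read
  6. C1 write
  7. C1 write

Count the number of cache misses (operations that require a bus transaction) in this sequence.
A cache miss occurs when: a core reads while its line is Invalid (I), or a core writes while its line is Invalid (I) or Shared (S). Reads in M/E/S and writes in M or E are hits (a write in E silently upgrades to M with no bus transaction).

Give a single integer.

Op 1: C1 write [C1 write: invalidate none -> C1=M] -> [I,M] [MISS #1: write from I]
Op 2: C1 write [C1 write: already M (modified), no change] -> [I,M] [hit: write from M]
Op 3: C0 write [C0 write: invalidate ['C1=M'] -> C0=M] -> [M,I] [MISS #2: write from I]
Op 4: C0 read [C0 read: already in M, no change] -> [M,I] [hit: read from M]
Op 5: C0 read [C0 read: already in M, no change] -> [M,I] [hit: read from M]
Op 6: C1 write [C1 write: invalidate ['C0=M'] -> C1=M] -> [I,M] [MISS #3: write from I]
Op 7: C1 write [C1 write: already M (modified), no change] -> [I,M] [hit: write from M]

Answer: 3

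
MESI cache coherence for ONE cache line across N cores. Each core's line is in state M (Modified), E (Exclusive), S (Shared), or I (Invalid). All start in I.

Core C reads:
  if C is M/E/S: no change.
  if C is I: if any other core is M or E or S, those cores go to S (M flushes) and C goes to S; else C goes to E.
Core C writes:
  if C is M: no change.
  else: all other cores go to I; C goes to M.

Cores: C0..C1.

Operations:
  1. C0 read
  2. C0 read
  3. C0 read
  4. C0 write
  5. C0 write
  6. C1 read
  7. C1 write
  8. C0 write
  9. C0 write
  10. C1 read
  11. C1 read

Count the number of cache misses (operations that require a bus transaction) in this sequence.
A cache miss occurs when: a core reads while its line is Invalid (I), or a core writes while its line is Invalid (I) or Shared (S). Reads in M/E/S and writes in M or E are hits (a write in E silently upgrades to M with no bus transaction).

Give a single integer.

Op 1: C0 read [C0 read from I: no other sharers -> C0=E (exclusive)] -> [E,I] [MISS #1: read from I]
Op 2: C0 read [C0 read: already in E, no change] -> [E,I] [hit: read from E]
Op 3: C0 read [C0 read: already in E, no change] -> [E,I] [hit: read from E]
Op 4: C0 write [C0 write: invalidate none -> C0=M] -> [M,I] [hit: write from E is a silent E->M upgrade, no bus transaction]
Op 5: C0 write [C0 write: already M (modified), no change] -> [M,I] [hit: write from M]
Op 6: C1 read [C1 read from I: others=['C0=M'] -> C1=S, others downsized to S] -> [S,S] [MISS #2: read from I]
Op 7: C1 write [C1 write: invalidate ['C0=S'] -> C1=M] -> [I,M] [MISS #3: write from S]
Op 8: C0 write [C0 write: invalidate ['C1=M'] -> C0=M] -> [M,I] [MISS #4: write from I]
Op 9: C0 write [C0 write: already M (modified), no change] -> [M,I] [hit: write from M]
Op 10: C1 read [C1 read from I: others=['C0=M'] -> C1=S, others downsized to S] -> [S,S] [MISS #5: read from I]
Op 11: C1 read [C1 read: already in S, no change] -> [S,S] [hit: read from S]

Answer: 5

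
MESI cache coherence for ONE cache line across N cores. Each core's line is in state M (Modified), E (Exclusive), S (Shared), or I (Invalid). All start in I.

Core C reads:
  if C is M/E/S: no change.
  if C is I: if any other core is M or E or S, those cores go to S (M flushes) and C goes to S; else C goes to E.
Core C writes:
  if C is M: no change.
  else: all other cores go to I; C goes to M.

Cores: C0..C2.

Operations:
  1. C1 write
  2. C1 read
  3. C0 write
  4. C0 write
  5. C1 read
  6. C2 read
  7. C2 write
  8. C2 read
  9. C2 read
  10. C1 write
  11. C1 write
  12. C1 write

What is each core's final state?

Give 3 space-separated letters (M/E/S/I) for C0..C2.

Op 1: C1 write [C1 write: invalidate none -> C1=M] -> [I,M,I]
Op 2: C1 read [C1 read: already in M, no change] -> [I,M,I]
Op 3: C0 write [C0 write: invalidate ['C1=M'] -> C0=M] -> [M,I,I]
Op 4: C0 write [C0 write: already M (modified), no change] -> [M,I,I]
Op 5: C1 read [C1 read from I: others=['C0=M'] -> C1=S, others downsized to S] -> [S,S,I]
Op 6: C2 read [C2 read from I: others=['C0=S', 'C1=S'] -> C2=S, others downsized to S] -> [S,S,S]
Op 7: C2 write [C2 write: invalidate ['C0=S', 'C1=S'] -> C2=M] -> [I,I,M]
Op 8: C2 read [C2 read: already in M, no change] -> [I,I,M]
Op 9: C2 read [C2 read: already in M, no change] -> [I,I,M]
Op 10: C1 write [C1 write: invalidate ['C2=M'] -> C1=M] -> [I,M,I]
Op 11: C1 write [C1 write: already M (modified), no change] -> [I,M,I]
Op 12: C1 write [C1 write: already M (modified), no change] -> [I,M,I]

Answer: I M I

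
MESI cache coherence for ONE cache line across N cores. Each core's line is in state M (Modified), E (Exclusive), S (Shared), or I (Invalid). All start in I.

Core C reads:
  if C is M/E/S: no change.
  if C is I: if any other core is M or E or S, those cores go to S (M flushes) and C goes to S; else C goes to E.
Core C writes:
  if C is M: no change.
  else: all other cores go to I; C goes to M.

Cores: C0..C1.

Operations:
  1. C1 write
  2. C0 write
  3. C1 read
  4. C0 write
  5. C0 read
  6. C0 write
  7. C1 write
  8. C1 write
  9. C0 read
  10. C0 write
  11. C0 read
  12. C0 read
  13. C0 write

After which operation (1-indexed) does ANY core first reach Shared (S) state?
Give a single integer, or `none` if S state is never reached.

Op 1: C1 write [C1 write: invalidate none -> C1=M] -> [I,M]
Op 2: C0 write [C0 write: invalidate ['C1=M'] -> C0=M] -> [M,I]
Op 3: C1 read [C1 read from I: others=['C0=M'] -> C1=S, others downsized to S] -> [S,S]
  -> First S state at op 3; remaining ops need not be traced.

Answer: 3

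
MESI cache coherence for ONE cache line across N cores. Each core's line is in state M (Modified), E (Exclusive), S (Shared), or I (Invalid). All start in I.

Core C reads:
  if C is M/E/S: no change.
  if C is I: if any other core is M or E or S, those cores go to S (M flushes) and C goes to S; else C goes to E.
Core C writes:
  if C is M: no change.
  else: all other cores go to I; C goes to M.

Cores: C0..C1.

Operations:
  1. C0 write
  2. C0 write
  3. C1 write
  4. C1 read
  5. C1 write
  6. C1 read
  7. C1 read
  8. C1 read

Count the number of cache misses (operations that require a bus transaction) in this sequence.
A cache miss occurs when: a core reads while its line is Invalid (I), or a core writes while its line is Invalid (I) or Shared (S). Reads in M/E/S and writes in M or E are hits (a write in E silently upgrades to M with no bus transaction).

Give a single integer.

Op 1: C0 write [C0 write: invalidate none -> C0=M] -> [M,I] [MISS #1: write from I]
Op 2: C0 write [C0 write: already M (modified), no change] -> [M,I] [hit: write from M]
Op 3: C1 write [C1 write: invalidate ['C0=M'] -> C1=M] -> [I,M] [MISS #2: write from I]
Op 4: C1 read [C1 read: already in M, no change] -> [I,M] [hit: read from M]
Op 5: C1 write [C1 write: already M (modified), no change] -> [I,M] [hit: write from M]
Op 6: C1 read [C1 read: already in M, no change] -> [I,M] [hit: read from M]
Op 7: C1 read [C1 read: already in M, no change] -> [I,M] [hit: read from M]
Op 8: C1 read [C1 read: already in M, no change] -> [I,M] [hit: read from M]

Answer: 2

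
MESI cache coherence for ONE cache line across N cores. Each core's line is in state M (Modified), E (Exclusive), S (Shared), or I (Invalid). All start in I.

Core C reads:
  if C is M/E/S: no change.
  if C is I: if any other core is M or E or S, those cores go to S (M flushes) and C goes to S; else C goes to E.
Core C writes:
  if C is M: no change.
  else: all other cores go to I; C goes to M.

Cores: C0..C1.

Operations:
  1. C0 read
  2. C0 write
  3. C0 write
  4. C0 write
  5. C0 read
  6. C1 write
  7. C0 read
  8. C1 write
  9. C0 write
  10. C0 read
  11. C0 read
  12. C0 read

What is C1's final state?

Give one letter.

Answer: I

Derivation:
Op 1: C0 read [C0 read from I: no other sharers -> C0=E (exclusive)] -> [E,I]
Op 2: C0 write [C0 write: invalidate none -> C0=M] -> [M,I]
Op 3: C0 write [C0 write: already M (modified), no change] -> [M,I]
Op 4: C0 write [C0 write: already M (modified), no change] -> [M,I]
Op 5: C0 read [C0 read: already in M, no change] -> [M,I]
Op 6: C1 write [C1 write: invalidate ['C0=M'] -> C1=M] -> [I,M]
Op 7: C0 read [C0 read from I: others=['C1=M'] -> C0=S, others downsized to S] -> [S,S]
Op 8: C1 write [C1 write: invalidate ['C0=S'] -> C1=M] -> [I,M]
Op 9: C0 write [C0 write: invalidate ['C1=M'] -> C0=M] -> [M,I]
Op 10: C0 read [C0 read: already in M, no change] -> [M,I]
Op 11: C0 read [C0 read: already in M, no change] -> [M,I]
Op 12: C0 read [C0 read: already in M, no change] -> [M,I]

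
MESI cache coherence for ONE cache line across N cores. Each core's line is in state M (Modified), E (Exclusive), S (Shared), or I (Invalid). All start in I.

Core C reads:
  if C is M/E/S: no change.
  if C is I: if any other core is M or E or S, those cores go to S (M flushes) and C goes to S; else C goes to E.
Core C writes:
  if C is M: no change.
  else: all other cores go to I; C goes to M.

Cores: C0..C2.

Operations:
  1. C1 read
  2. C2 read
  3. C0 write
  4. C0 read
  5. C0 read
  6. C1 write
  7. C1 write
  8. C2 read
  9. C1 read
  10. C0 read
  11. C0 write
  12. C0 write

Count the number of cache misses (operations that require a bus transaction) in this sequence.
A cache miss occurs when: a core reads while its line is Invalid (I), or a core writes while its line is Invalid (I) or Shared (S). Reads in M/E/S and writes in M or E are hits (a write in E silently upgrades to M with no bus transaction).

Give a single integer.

Op 1: C1 read [C1 read from I: no other sharers -> C1=E (exclusive)] -> [I,E,I] [MISS #1: read from I]
Op 2: C2 read [C2 read from I: others=['C1=E'] -> C2=S, others downsized to S] -> [I,S,S] [MISS #2: read from I]
Op 3: C0 write [C0 write: invalidate ['C1=S', 'C2=S'] -> C0=M] -> [M,I,I] [MISS #3: write from I]
Op 4: C0 read [C0 read: already in M, no change] -> [M,I,I] [hit: read from M]
Op 5: C0 read [C0 read: already in M, no change] -> [M,I,I] [hit: read from M]
Op 6: C1 write [C1 write: invalidate ['C0=M'] -> C1=M] -> [I,M,I] [MISS #4: write from I]
Op 7: C1 write [C1 write: already M (modified), no change] -> [I,M,I] [hit: write from M]
Op 8: C2 read [C2 read from I: others=['C1=M'] -> C2=S, others downsized to S] -> [I,S,S] [MISS #5: read from I]
Op 9: C1 read [C1 read: already in S, no change] -> [I,S,S] [hit: read from S]
Op 10: C0 read [C0 read from I: others=['C1=S', 'C2=S'] -> C0=S, others downsized to S] -> [S,S,S] [MISS #6: read from I]
Op 11: C0 write [C0 write: invalidate ['C1=S', 'C2=S'] -> C0=M] -> [M,I,I] [MISS #7: write from S]
Op 12: C0 write [C0 write: already M (modified), no change] -> [M,I,I] [hit: write from M]

Answer: 7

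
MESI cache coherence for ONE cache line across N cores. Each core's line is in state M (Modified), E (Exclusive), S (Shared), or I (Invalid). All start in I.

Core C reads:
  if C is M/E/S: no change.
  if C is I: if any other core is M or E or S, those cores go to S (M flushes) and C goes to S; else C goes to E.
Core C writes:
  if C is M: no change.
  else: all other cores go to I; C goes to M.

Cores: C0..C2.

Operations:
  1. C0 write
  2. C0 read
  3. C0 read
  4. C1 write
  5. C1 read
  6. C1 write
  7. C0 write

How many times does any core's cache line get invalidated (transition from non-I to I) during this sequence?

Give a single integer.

Answer: 2

Derivation:
Op 1: C0 write [C0 write: invalidate none -> C0=M] -> [M,I,I] (invalidations this op: 0; running total: 0)
Op 2: C0 read [C0 read: already in M, no change] -> [M,I,I] (invalidations this op: 0; running total: 0)
Op 3: C0 read [C0 read: already in M, no change] -> [M,I,I] (invalidations this op: 0; running total: 0)
Op 4: C1 write [C1 write: invalidate ['C0=M'] -> C1=M] -> [I,M,I] (invalidations this op: 1; running total: 1)
Op 5: C1 read [C1 read: already in M, no change] -> [I,M,I] (invalidations this op: 0; running total: 1)
Op 6: C1 write [C1 write: already M (modified), no change] -> [I,M,I] (invalidations this op: 0; running total: 1)
Op 7: C0 write [C0 write: invalidate ['C1=M'] -> C0=M] -> [M,I,I] (invalidations this op: 1; running total: 2)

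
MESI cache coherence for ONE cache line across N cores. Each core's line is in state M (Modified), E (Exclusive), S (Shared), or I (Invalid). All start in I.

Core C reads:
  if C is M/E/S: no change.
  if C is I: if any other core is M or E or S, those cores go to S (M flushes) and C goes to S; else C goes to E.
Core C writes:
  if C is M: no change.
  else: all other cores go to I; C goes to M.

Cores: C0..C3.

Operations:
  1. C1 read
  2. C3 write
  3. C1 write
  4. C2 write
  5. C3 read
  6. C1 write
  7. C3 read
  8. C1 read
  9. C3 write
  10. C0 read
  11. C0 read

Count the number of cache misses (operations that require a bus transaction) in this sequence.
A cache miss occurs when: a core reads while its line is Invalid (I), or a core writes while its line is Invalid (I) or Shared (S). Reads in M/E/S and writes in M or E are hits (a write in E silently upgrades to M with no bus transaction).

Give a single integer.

Answer: 9

Derivation:
Op 1: C1 read [C1 read from I: no other sharers -> C1=E (exclusive)] -> [I,E,I,I] [MISS #1: read from I]
Op 2: C3 write [C3 write: invalidate ['C1=E'] -> C3=M] -> [I,I,I,M] [MISS #2: write from I]
Op 3: C1 write [C1 write: invalidate ['C3=M'] -> C1=M] -> [I,M,I,I] [MISS #3: write from I]
Op 4: C2 write [C2 write: invalidate ['C1=M'] -> C2=M] -> [I,I,M,I] [MISS #4: write from I]
Op 5: C3 read [C3 read from I: others=['C2=M'] -> C3=S, others downsized to S] -> [I,I,S,S] [MISS #5: read from I]
Op 6: C1 write [C1 write: invalidate ['C2=S', 'C3=S'] -> C1=M] -> [I,M,I,I] [MISS #6: write from I]
Op 7: C3 read [C3 read from I: others=['C1=M'] -> C3=S, others downsized to S] -> [I,S,I,S] [MISS #7: read from I]
Op 8: C1 read [C1 read: already in S, no change] -> [I,S,I,S] [hit: read from S]
Op 9: C3 write [C3 write: invalidate ['C1=S'] -> C3=M] -> [I,I,I,M] [MISS #8: write from S]
Op 10: C0 read [C0 read from I: others=['C3=M'] -> C0=S, others downsized to S] -> [S,I,I,S] [MISS #9: read from I]
Op 11: C0 read [C0 read: already in S, no change] -> [S,I,I,S] [hit: read from S]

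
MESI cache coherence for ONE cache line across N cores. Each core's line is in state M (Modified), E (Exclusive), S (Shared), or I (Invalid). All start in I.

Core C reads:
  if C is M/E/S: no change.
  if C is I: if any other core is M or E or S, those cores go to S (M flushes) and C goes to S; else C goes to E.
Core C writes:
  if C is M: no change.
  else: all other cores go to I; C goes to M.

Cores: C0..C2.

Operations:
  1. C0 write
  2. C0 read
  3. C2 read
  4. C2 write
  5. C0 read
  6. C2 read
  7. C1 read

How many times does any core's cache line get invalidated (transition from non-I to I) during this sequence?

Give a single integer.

Op 1: C0 write [C0 write: invalidate none -> C0=M] -> [M,I,I] (invalidations this op: 0; running total: 0)
Op 2: C0 read [C0 read: already in M, no change] -> [M,I,I] (invalidations this op: 0; running total: 0)
Op 3: C2 read [C2 read from I: others=['C0=M'] -> C2=S, others downsized to S] -> [S,I,S] (invalidations this op: 0; running total: 0)
Op 4: C2 write [C2 write: invalidate ['C0=S'] -> C2=M] -> [I,I,M] (invalidations this op: 1; running total: 1)
Op 5: C0 read [C0 read from I: others=['C2=M'] -> C0=S, others downsized to S] -> [S,I,S] (invalidations this op: 0; running total: 1)
Op 6: C2 read [C2 read: already in S, no change] -> [S,I,S] (invalidations this op: 0; running total: 1)
Op 7: C1 read [C1 read from I: others=['C0=S', 'C2=S'] -> C1=S, others downsized to S] -> [S,S,S] (invalidations this op: 0; running total: 1)

Answer: 1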